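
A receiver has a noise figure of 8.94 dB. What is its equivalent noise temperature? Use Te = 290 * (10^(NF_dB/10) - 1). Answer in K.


NF_lin = 10^(8.94/10) = 7.834296
Te = 290 * (7.834296 - 1) = 1981.9 K

1981.9 K


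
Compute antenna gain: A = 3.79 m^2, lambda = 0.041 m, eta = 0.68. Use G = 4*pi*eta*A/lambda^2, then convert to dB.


G_linear = 4*pi*0.68*3.79/0.041^2 = 19265.94
G_dB = 10*log10(19265.94) = 42.8 dB

42.8 dB


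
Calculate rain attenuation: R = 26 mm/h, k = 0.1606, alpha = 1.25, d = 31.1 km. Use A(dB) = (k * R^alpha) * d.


gamma = 0.1606 * 26^1.25 = 9.428926 dB/km
A = 9.428926 * 31.1 = 293.24 dB

293.24 dB


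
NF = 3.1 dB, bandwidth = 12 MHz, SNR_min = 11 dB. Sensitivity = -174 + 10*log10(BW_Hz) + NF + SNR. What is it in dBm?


10*log10(12000000.0) = 70.79
S = -174 + 70.79 + 3.1 + 11 = -89.1 dBm

-89.1 dBm


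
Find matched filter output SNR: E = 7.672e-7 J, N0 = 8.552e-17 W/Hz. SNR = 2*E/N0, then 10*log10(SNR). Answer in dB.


SNR_lin = 2 * 7.672e-7 / 8.552e-17 = 1.794e10
SNR_dB = 10*log10(1.794e10) = 102.5 dB

102.5 dB


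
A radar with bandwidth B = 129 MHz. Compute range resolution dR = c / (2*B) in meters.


dR = 3e8 / (2 * 129000000.0) = 1.16 m

1.16 m


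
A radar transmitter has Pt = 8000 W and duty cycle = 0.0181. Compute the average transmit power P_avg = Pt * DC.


P_avg = 8000 * 0.0181 = 144.8 W

144.8 W


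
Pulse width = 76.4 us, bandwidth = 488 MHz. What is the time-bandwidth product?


TBP = 76.4 * 488 = 37283.2

37283.2


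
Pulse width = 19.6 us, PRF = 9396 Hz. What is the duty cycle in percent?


DC = 19.6e-6 * 9396 * 100 = 18.42%

18.42%


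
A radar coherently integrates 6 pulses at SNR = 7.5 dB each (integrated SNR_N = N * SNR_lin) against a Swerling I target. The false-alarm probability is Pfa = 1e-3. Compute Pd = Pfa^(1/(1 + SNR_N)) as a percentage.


SNR_lin = 10^(7.5/10) = 5.62341
SNR_N = 6 * 5.62341 = 33.74046
1/(1 + SNR_N) = 1/34.74046 = 0.0287849
Pd = (1e-3)^0.0287849 = 0.81968
Pd = 82.0%

82.0%


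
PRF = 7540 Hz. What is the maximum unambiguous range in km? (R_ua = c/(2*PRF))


R_ua = 3e8 / (2 * 7540) = 19893.9 m = 19.9 km

19.9 km


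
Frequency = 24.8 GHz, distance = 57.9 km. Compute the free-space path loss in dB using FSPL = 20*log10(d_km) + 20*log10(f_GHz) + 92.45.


20*log10(57.9) = 35.25
20*log10(24.8) = 27.89
FSPL = 155.6 dB

155.6 dB


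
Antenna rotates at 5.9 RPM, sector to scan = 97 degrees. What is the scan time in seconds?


t = 97 / (5.9 * 360) * 60 = 2.74 s

2.74 s


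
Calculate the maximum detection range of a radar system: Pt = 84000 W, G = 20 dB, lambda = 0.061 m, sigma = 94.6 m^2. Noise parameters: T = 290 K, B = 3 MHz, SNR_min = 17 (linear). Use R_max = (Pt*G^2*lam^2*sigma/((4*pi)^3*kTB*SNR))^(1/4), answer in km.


G_lin = 10^(20/10) = 100.0
R^4 = 84000 * 100.0^2 * 0.061^2 * 94.6 / ((4*pi)^3 * 1.38e-23 * 290 * 3000000.0 * 17)
R^4 = 7.30051e17 m^4
R_max = (7.30051e17)^(1/4) = 29230.6 m = 29.2 km

29.2 km


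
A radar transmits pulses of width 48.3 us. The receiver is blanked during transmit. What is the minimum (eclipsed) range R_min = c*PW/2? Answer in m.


R_min = 3e8 * 48.3e-6 / 2 = 7245.0 m

7245.0 m


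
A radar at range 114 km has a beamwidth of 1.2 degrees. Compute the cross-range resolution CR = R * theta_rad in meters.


BW_rad = 0.020943951
CR = 114000 * 0.020943951 = 2387.6 m

2387.6 m


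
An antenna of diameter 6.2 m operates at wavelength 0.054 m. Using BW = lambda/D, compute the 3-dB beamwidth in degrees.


BW_rad = 0.054 / 6.2 = 0.00871
BW_deg = 0.5 degrees

0.5 degrees


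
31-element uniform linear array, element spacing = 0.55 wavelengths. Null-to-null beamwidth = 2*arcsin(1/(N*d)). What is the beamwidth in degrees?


1/(N*d) = 1/(31*0.55) = 0.058651
BW = 2*arcsin(0.058651) = 6.7 degrees

6.7 degrees


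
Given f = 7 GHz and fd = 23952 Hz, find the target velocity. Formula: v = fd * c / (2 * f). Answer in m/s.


v = 23952 * 3e8 / (2 * 7000000000.0) = 513.3 m/s

513.3 m/s


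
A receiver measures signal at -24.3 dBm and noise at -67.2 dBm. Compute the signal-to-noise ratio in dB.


SNR = -24.3 - (-67.2) = 42.9 dB

42.9 dB


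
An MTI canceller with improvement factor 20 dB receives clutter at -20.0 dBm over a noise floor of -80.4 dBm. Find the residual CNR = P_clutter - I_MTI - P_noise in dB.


CNR = -20.0 - 20 - (-80.4) = 40.4 dB

40.4 dB


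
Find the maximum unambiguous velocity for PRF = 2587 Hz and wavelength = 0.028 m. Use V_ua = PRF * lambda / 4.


V_ua = 2587 * 0.028 / 4 = 18.1 m/s

18.1 m/s


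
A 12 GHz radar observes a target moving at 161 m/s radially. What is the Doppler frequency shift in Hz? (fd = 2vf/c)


fd = 2 * 161 * 12000000000.0 / 3e8 = 12880.0 Hz

12880.0 Hz


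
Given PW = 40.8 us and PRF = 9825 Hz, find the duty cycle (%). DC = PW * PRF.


DC = 40.8e-6 * 9825 * 100 = 40.09%

40.09%


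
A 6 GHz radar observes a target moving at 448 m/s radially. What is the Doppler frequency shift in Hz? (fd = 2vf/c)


fd = 2 * 448 * 6000000000.0 / 3e8 = 17920.0 Hz

17920.0 Hz


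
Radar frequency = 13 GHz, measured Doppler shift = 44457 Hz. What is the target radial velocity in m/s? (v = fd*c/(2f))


v = 44457 * 3e8 / (2 * 13000000000.0) = 513.0 m/s

513.0 m/s


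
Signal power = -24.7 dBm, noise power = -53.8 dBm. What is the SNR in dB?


SNR = -24.7 - (-53.8) = 29.1 dB

29.1 dB


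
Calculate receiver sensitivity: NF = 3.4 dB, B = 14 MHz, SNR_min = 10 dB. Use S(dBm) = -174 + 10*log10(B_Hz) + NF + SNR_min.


10*log10(14000000.0) = 71.46
S = -174 + 71.46 + 3.4 + 10 = -89.1 dBm

-89.1 dBm


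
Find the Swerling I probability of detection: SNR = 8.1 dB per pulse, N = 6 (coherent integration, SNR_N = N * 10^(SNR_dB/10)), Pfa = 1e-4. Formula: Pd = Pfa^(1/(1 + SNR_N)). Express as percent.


SNR_lin = 10^(8.1/10) = 6.45654
SNR_N = 6 * 6.45654 = 38.73924
1/(1 + SNR_N) = 1/39.73924 = 0.025164
Pd = (1e-4)^0.025164 = 0.79313
Pd = 79.3%

79.3%


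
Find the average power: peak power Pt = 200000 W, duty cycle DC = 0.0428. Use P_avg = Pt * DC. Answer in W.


P_avg = 200000 * 0.0428 = 8560.0 W

8560.0 W


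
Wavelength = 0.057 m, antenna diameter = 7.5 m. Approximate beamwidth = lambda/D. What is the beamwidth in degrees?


BW_rad = 0.057 / 7.5 = 0.0076
BW_deg = 0.44 degrees

0.44 degrees


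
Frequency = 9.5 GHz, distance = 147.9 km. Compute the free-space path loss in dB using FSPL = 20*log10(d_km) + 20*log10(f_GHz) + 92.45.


20*log10(147.9) = 43.4
20*log10(9.5) = 19.55
FSPL = 155.4 dB

155.4 dB


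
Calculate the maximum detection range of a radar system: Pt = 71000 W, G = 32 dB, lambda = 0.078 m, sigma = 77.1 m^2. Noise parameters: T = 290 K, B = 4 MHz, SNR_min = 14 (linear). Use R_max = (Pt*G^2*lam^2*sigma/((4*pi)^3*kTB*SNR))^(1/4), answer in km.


G_lin = 10^(32/10) = 1584.893192
R^4 = 71000 * 1584.893192^2 * 0.078^2 * 77.1 / ((4*pi)^3 * 1.38e-23 * 290 * 4000000.0 * 14)
R^4 = 1.88108e20 m^4
R_max = (1.88108e20)^(1/4) = 117112.1 m = 117.1 km

117.1 km


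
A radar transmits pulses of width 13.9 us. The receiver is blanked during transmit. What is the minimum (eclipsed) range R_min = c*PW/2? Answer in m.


R_min = 3e8 * 13.9e-6 / 2 = 2085.0 m

2085.0 m


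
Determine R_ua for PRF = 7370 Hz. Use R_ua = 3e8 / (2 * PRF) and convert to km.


R_ua = 3e8 / (2 * 7370) = 20352.8 m = 20.4 km

20.4 km


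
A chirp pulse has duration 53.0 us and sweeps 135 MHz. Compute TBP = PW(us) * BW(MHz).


TBP = 53.0 * 135 = 7155.0

7155.0


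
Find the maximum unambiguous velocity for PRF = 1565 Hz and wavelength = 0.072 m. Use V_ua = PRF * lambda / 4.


V_ua = 1565 * 0.072 / 4 = 28.2 m/s

28.2 m/s


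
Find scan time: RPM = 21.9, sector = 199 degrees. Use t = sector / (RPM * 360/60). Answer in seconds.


t = 199 / (21.9 * 360) * 60 = 1.51 s

1.51 s


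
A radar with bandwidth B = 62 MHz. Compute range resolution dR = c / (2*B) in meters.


dR = 3e8 / (2 * 62000000.0) = 2.42 m

2.42 m


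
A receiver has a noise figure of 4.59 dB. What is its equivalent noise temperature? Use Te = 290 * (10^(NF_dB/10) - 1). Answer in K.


NF_lin = 10^(4.59/10) = 2.877398
Te = 290 * (2.877398 - 1) = 544.4 K

544.4 K


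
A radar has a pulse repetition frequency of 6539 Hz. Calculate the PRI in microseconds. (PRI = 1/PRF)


PRI = 1/6539 = 0.0001529286 s = 152.9 us

152.9 us


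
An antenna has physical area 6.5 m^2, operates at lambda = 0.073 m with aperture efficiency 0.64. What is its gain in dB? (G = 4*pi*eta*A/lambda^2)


G_linear = 4*pi*0.64*6.5/0.073^2 = 9809.74
G_dB = 10*log10(9809.74) = 39.9 dB

39.9 dB


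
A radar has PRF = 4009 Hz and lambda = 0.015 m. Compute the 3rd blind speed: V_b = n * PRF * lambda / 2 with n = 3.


V_blind = 3 * 4009 * 0.015 / 2 = 90.2 m/s

90.2 m/s


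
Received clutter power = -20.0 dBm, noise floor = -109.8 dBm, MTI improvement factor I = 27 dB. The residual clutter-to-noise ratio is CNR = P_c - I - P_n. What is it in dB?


CNR = -20.0 - 27 - (-109.8) = 62.8 dB

62.8 dB


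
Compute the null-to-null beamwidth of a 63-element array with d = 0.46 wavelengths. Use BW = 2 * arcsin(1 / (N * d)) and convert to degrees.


1/(N*d) = 1/(63*0.46) = 0.034507
BW = 2*arcsin(0.034507) = 4.0 degrees

4.0 degrees


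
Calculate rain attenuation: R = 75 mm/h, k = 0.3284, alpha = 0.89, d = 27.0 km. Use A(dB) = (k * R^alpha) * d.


gamma = 0.3284 * 75^0.89 = 15.318198 dB/km
A = 15.318198 * 27.0 = 413.59 dB

413.59 dB


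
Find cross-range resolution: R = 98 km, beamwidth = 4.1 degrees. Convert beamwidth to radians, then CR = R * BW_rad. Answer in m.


BW_rad = 0.071558499
CR = 98000 * 0.071558499 = 7012.7 m

7012.7 m


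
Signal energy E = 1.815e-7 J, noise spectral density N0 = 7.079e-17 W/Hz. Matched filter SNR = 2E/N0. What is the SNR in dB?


SNR_lin = 2 * 1.815e-7 / 7.079e-17 = 5.128e9
SNR_dB = 10*log10(5.128e9) = 97.1 dB

97.1 dB


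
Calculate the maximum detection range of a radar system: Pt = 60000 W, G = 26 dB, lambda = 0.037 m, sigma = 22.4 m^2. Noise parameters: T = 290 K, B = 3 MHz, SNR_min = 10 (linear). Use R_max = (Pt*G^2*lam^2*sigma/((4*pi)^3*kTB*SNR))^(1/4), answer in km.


G_lin = 10^(26/10) = 398.107171
R^4 = 60000 * 398.107171^2 * 0.037^2 * 22.4 / ((4*pi)^3 * 1.38e-23 * 290 * 3000000.0 * 10)
R^4 = 1.22398e18 m^4
R_max = (1.22398e18)^(1/4) = 33261.6 m = 33.3 km

33.3 km


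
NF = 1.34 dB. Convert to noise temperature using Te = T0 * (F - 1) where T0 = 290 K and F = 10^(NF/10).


NF_lin = 10^(1.34/10) = 1.361445
Te = 290 * (1.361445 - 1) = 104.8 K

104.8 K


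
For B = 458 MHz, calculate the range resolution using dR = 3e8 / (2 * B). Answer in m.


dR = 3e8 / (2 * 458000000.0) = 0.33 m

0.33 m


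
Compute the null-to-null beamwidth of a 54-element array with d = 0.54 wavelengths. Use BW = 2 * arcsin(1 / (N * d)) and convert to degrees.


1/(N*d) = 1/(54*0.54) = 0.034294
BW = 2*arcsin(0.034294) = 3.9 degrees

3.9 degrees


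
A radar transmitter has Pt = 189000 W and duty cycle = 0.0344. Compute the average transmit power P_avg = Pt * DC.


P_avg = 189000 * 0.0344 = 6501.6 W

6501.6 W


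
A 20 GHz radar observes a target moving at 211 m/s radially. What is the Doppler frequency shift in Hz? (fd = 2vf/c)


fd = 2 * 211 * 20000000000.0 / 3e8 = 28133.3 Hz

28133.3 Hz


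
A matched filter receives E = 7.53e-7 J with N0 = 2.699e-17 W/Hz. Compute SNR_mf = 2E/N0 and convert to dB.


SNR_lin = 2 * 7.53e-7 / 2.699e-17 = 5.58e10
SNR_dB = 10*log10(5.58e10) = 107.5 dB

107.5 dB


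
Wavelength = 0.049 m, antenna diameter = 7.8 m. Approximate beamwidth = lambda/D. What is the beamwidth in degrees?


BW_rad = 0.049 / 7.8 = 0.006282
BW_deg = 0.36 degrees

0.36 degrees


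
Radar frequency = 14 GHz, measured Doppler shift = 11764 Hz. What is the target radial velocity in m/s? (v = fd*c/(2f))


v = 11764 * 3e8 / (2 * 14000000000.0) = 126.0 m/s

126.0 m/s


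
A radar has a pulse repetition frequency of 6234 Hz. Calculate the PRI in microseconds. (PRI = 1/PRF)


PRI = 1/6234 = 0.0001604107 s = 160.4 us

160.4 us


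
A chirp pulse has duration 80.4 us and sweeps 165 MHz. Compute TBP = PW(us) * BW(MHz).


TBP = 80.4 * 165 = 13266.0

13266.0


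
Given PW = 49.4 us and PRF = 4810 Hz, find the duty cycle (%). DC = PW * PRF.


DC = 49.4e-6 * 4810 * 100 = 23.76%

23.76%


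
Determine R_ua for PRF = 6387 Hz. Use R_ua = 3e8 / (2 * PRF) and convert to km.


R_ua = 3e8 / (2 * 6387) = 23485.2 m = 23.5 km

23.5 km


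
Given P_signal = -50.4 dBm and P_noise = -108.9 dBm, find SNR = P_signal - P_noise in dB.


SNR = -50.4 - (-108.9) = 58.5 dB

58.5 dB


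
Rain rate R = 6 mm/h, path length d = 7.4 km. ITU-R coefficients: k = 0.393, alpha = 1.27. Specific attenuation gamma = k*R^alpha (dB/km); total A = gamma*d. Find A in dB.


gamma = 0.393 * 6^1.27 = 3.825116 dB/km
A = 3.825116 * 7.4 = 28.31 dB

28.31 dB


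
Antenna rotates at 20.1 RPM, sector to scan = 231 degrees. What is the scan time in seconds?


t = 231 / (20.1 * 360) * 60 = 1.92 s

1.92 s


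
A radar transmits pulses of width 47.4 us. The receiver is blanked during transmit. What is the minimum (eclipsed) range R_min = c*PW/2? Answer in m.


R_min = 3e8 * 47.4e-6 / 2 = 7110.0 m

7110.0 m


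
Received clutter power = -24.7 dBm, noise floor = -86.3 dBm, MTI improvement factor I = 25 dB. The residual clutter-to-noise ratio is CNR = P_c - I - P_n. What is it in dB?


CNR = -24.7 - 25 - (-86.3) = 36.6 dB

36.6 dB


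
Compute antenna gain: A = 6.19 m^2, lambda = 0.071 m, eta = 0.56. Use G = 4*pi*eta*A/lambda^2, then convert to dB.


G_linear = 4*pi*0.56*6.19/0.071^2 = 8641.16
G_dB = 10*log10(8641.16) = 39.4 dB

39.4 dB


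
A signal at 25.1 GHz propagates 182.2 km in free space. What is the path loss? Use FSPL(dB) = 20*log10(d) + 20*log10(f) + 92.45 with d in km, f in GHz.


20*log10(182.2) = 45.21
20*log10(25.1) = 27.99
FSPL = 165.7 dB

165.7 dB


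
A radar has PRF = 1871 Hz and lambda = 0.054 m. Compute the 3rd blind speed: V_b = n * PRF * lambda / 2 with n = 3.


V_blind = 3 * 1871 * 0.054 / 2 = 151.6 m/s

151.6 m/s


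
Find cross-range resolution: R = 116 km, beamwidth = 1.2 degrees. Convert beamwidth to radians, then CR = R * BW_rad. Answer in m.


BW_rad = 0.020943951
CR = 116000 * 0.020943951 = 2429.5 m

2429.5 m


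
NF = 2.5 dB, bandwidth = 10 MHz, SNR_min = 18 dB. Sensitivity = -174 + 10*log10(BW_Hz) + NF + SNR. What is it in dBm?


10*log10(10000000.0) = 70.0
S = -174 + 70.0 + 2.5 + 18 = -83.5 dBm

-83.5 dBm


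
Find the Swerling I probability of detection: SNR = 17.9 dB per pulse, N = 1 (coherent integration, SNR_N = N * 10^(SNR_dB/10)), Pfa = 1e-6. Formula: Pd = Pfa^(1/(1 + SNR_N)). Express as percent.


SNR_lin = 10^(17.9/10) = 61.6595
SNR_N = 1 * 61.6595 = 61.6595
1/(1 + SNR_N) = 1/62.6595 = 0.0159593
Pd = (1e-6)^0.0159593 = 0.80213
Pd = 80.2%

80.2%


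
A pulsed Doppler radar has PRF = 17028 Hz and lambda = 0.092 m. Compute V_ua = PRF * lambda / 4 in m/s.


V_ua = 17028 * 0.092 / 4 = 391.6 m/s

391.6 m/s


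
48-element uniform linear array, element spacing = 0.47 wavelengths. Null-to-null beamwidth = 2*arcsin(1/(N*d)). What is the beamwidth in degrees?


1/(N*d) = 1/(48*0.47) = 0.044326
BW = 2*arcsin(0.044326) = 5.1 degrees

5.1 degrees


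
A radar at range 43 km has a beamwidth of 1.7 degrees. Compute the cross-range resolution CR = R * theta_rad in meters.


BW_rad = 0.029670597
CR = 43000 * 0.029670597 = 1275.8 m

1275.8 m


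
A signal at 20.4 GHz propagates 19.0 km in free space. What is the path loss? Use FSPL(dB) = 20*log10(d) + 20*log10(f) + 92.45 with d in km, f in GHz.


20*log10(19.0) = 25.58
20*log10(20.4) = 26.19
FSPL = 144.2 dB

144.2 dB


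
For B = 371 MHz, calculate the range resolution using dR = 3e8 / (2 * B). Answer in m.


dR = 3e8 / (2 * 371000000.0) = 0.4 m

0.4 m


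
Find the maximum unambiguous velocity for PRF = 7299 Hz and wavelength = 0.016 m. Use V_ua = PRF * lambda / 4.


V_ua = 7299 * 0.016 / 4 = 29.2 m/s

29.2 m/s


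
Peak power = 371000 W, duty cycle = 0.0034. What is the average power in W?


P_avg = 371000 * 0.0034 = 1261.4 W

1261.4 W


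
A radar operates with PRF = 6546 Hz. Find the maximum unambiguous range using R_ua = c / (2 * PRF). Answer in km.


R_ua = 3e8 / (2 * 6546) = 22914.8 m = 22.9 km

22.9 km


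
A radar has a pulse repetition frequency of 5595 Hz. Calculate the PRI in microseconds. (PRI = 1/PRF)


PRI = 1/5595 = 0.000178731 s = 178.7 us

178.7 us


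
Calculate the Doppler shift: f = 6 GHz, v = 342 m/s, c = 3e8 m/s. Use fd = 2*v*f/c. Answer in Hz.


fd = 2 * 342 * 6000000000.0 / 3e8 = 13680.0 Hz

13680.0 Hz


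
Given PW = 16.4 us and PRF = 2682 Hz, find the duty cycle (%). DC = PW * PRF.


DC = 16.4e-6 * 2682 * 100 = 4.4%

4.4%


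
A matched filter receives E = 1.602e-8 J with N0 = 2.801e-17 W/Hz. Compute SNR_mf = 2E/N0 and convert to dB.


SNR_lin = 2 * 1.602e-8 / 2.801e-17 = 1.144e9
SNR_dB = 10*log10(1.144e9) = 90.6 dB

90.6 dB


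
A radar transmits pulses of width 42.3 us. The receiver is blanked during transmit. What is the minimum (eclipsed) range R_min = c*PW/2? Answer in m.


R_min = 3e8 * 42.3e-6 / 2 = 6345.0 m

6345.0 m


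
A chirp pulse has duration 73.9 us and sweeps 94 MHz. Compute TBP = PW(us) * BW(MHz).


TBP = 73.9 * 94 = 6946.6

6946.6


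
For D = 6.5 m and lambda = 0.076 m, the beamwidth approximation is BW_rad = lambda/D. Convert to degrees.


BW_rad = 0.076 / 6.5 = 0.011692
BW_deg = 0.67 degrees

0.67 degrees


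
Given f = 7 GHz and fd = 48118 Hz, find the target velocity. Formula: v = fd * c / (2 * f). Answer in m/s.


v = 48118 * 3e8 / (2 * 7000000000.0) = 1031.1 m/s

1031.1 m/s


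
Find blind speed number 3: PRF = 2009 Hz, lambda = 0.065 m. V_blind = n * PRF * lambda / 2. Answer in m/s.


V_blind = 3 * 2009 * 0.065 / 2 = 195.9 m/s

195.9 m/s


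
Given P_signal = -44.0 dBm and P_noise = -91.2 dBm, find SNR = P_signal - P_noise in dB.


SNR = -44.0 - (-91.2) = 47.2 dB

47.2 dB


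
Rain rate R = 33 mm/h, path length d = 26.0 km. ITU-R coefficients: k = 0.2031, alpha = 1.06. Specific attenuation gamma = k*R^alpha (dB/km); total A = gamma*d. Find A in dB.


gamma = 0.2031 * 33^1.06 = 8.266748 dB/km
A = 8.266748 * 26.0 = 214.94 dB

214.94 dB


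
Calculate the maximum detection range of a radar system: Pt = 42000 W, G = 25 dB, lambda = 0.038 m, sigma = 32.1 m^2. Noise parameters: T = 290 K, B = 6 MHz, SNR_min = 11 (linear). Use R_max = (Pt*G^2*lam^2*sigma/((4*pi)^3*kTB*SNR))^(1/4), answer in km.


G_lin = 10^(25/10) = 316.227766
R^4 = 42000 * 316.227766^2 * 0.038^2 * 32.1 / ((4*pi)^3 * 1.38e-23 * 290 * 6000000.0 * 11)
R^4 = 3.71425e17 m^4
R_max = (3.71425e17)^(1/4) = 24687.0 m = 24.7 km

24.7 km


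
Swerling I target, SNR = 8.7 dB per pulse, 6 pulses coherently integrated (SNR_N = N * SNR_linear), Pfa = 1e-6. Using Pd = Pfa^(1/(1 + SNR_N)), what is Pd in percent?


SNR_lin = 10^(8.7/10) = 7.4131
SNR_N = 6 * 7.4131 = 44.4786
1/(1 + SNR_N) = 1/45.4786 = 0.0219884
Pd = (1e-6)^0.0219884 = 0.73802
Pd = 73.8%

73.8%


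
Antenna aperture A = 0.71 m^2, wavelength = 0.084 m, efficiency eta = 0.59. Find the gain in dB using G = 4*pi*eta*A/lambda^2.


G_linear = 4*pi*0.59*0.71/0.084^2 = 746.04
G_dB = 10*log10(746.04) = 28.7 dB

28.7 dB


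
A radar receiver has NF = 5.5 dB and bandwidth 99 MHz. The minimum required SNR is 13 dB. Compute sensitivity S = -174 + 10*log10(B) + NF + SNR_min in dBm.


10*log10(99000000.0) = 79.96
S = -174 + 79.96 + 5.5 + 13 = -75.5 dBm

-75.5 dBm


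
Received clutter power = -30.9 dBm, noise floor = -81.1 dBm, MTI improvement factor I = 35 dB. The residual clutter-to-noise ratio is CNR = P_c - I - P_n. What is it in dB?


CNR = -30.9 - 35 - (-81.1) = 15.2 dB

15.2 dB


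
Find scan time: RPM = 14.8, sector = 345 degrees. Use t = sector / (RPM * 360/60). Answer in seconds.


t = 345 / (14.8 * 360) * 60 = 3.89 s

3.89 s


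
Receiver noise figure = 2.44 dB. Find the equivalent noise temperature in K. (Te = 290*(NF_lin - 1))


NF_lin = 10^(2.44/10) = 1.753881
Te = 290 * (1.753881 - 1) = 218.6 K

218.6 K


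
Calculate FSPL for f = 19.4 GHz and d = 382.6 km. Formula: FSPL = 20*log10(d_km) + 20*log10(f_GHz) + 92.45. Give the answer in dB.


20*log10(382.6) = 51.65
20*log10(19.4) = 25.76
FSPL = 169.9 dB

169.9 dB


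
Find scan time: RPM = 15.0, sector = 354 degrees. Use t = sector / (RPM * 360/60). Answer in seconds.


t = 354 / (15.0 * 360) * 60 = 3.93 s

3.93 s


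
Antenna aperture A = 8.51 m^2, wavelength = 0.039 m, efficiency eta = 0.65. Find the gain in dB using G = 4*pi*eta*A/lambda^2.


G_linear = 4*pi*0.65*8.51/0.039^2 = 45700.78
G_dB = 10*log10(45700.78) = 46.6 dB

46.6 dB


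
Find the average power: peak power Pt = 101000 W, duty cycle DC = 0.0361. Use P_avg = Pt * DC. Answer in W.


P_avg = 101000 * 0.0361 = 3646.1 W

3646.1 W


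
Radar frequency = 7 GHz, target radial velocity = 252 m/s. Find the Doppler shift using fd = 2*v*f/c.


fd = 2 * 252 * 7000000000.0 / 3e8 = 11760.0 Hz

11760.0 Hz


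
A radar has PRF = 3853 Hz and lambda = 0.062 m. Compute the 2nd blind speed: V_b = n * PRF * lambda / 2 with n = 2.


V_blind = 2 * 3853 * 0.062 / 2 = 238.9 m/s

238.9 m/s


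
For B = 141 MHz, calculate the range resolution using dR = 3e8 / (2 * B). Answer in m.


dR = 3e8 / (2 * 141000000.0) = 1.06 m

1.06 m


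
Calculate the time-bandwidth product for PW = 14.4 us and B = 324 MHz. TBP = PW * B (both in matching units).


TBP = 14.4 * 324 = 4665.6

4665.6


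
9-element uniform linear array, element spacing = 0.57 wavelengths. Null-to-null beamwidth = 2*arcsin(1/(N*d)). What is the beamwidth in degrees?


1/(N*d) = 1/(9*0.57) = 0.194932
BW = 2*arcsin(0.194932) = 22.5 degrees

22.5 degrees


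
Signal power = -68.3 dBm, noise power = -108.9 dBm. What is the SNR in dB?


SNR = -68.3 - (-108.9) = 40.6 dB

40.6 dB


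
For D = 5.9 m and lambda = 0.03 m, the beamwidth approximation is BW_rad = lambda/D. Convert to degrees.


BW_rad = 0.03 / 5.9 = 0.005085
BW_deg = 0.29 degrees

0.29 degrees


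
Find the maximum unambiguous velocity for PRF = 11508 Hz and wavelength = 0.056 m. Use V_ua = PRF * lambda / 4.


V_ua = 11508 * 0.056 / 4 = 161.1 m/s

161.1 m/s


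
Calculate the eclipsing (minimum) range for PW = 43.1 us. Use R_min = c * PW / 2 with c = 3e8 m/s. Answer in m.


R_min = 3e8 * 43.1e-6 / 2 = 6465.0 m

6465.0 m


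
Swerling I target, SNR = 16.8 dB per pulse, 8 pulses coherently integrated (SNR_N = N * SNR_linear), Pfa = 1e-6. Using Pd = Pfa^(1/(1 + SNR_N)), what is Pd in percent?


SNR_lin = 10^(16.8/10) = 47.86301
SNR_N = 8 * 47.86301 = 382.90408
1/(1 + SNR_N) = 1/383.90408 = 0.0026048
Pd = (1e-6)^0.0026048 = 0.96465
Pd = 96.5%

96.5%


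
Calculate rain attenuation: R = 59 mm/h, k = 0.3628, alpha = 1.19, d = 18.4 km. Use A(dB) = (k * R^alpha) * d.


gamma = 0.3628 * 59^1.19 = 46.449514 dB/km
A = 46.449514 * 18.4 = 854.67 dB

854.67 dB


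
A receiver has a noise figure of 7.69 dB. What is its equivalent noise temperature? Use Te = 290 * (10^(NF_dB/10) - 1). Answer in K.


NF_lin = 10^(7.69/10) = 5.874894
Te = 290 * (5.874894 - 1) = 1413.7 K

1413.7 K


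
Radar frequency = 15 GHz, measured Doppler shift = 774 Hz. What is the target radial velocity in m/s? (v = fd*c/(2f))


v = 774 * 3e8 / (2 * 15000000000.0) = 7.7 m/s

7.7 m/s


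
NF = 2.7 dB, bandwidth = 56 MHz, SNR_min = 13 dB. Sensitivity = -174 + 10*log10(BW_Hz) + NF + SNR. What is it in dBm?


10*log10(56000000.0) = 77.48
S = -174 + 77.48 + 2.7 + 13 = -80.8 dBm

-80.8 dBm


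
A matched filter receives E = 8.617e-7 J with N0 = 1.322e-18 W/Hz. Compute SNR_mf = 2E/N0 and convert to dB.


SNR_lin = 2 * 8.617e-7 / 1.322e-18 = 1.304e12
SNR_dB = 10*log10(1.304e12) = 121.2 dB

121.2 dB


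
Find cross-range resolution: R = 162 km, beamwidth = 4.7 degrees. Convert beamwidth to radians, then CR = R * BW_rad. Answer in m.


BW_rad = 0.082030475
CR = 162000 * 0.082030475 = 13288.9 m

13288.9 m


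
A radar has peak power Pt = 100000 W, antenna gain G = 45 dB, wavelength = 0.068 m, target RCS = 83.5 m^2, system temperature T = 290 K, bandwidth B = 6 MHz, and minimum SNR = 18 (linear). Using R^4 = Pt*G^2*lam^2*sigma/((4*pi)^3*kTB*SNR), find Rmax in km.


G_lin = 10^(45/10) = 31622.776602
R^4 = 100000 * 31622.776602^2 * 0.068^2 * 83.5 / ((4*pi)^3 * 1.38e-23 * 290 * 6000000.0 * 18)
R^4 = 4.50167e22 m^4
R_max = (4.50167e22)^(1/4) = 460620.7 m = 460.6 km

460.6 km


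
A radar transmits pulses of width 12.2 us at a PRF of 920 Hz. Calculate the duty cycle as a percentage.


DC = 12.2e-6 * 920 * 100 = 1.12%

1.12%


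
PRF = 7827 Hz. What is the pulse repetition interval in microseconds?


PRI = 1/7827 = 0.0001277629 s = 127.8 us

127.8 us


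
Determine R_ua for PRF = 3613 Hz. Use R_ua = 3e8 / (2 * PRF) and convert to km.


R_ua = 3e8 / (2 * 3613) = 41516.7 m = 41.5 km

41.5 km


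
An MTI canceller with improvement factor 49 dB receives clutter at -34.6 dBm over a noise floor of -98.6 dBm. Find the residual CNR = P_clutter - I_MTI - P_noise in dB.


CNR = -34.6 - 49 - (-98.6) = 15.0 dB

15.0 dB


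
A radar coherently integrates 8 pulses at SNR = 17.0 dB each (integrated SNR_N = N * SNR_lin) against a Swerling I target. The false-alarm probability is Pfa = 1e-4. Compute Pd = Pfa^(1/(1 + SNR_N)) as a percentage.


SNR_lin = 10^(17.0/10) = 50.11872
SNR_N = 8 * 50.11872 = 400.94976
1/(1 + SNR_N) = 1/401.94976 = 0.0024879
Pd = (1e-4)^0.0024879 = 0.97735
Pd = 97.7%

97.7%


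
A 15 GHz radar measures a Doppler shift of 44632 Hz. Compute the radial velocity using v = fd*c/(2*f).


v = 44632 * 3e8 / (2 * 15000000000.0) = 446.3 m/s

446.3 m/s


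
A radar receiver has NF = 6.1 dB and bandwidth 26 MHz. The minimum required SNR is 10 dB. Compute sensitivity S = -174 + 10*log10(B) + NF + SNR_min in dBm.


10*log10(26000000.0) = 74.15
S = -174 + 74.15 + 6.1 + 10 = -83.8 dBm

-83.8 dBm


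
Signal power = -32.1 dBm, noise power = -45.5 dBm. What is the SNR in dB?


SNR = -32.1 - (-45.5) = 13.4 dB

13.4 dB


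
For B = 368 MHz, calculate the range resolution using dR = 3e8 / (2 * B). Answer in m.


dR = 3e8 / (2 * 368000000.0) = 0.41 m

0.41 m


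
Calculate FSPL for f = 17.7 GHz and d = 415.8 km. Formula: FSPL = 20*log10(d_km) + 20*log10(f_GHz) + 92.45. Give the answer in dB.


20*log10(415.8) = 52.38
20*log10(17.7) = 24.96
FSPL = 169.8 dB

169.8 dB


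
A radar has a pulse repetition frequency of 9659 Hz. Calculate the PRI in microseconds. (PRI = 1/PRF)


PRI = 1/9659 = 0.0001035304 s = 103.5 us

103.5 us


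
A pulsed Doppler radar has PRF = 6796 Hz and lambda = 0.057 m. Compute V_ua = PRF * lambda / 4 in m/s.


V_ua = 6796 * 0.057 / 4 = 96.8 m/s

96.8 m/s


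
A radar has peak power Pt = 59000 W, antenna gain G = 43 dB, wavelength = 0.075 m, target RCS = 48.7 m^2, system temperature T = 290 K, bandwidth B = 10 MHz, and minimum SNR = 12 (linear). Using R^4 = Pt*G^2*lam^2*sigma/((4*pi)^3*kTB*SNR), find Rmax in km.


G_lin = 10^(43/10) = 19952.62315
R^4 = 59000 * 19952.62315^2 * 0.075^2 * 48.7 / ((4*pi)^3 * 1.38e-23 * 290 * 10000000.0 * 12)
R^4 = 6.75174e21 m^4
R_max = (6.75174e21)^(1/4) = 286651.3 m = 286.7 km

286.7 km


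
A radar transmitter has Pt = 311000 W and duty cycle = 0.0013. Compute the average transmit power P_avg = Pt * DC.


P_avg = 311000 * 0.0013 = 404.3 W

404.3 W


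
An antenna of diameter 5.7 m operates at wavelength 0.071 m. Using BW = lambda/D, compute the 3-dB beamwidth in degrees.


BW_rad = 0.071 / 5.7 = 0.012456
BW_deg = 0.71 degrees

0.71 degrees


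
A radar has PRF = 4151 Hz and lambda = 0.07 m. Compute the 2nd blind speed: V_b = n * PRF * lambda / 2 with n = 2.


V_blind = 2 * 4151 * 0.07 / 2 = 290.6 m/s

290.6 m/s


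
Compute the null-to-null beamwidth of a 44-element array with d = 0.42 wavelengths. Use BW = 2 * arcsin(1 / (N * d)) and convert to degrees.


1/(N*d) = 1/(44*0.42) = 0.054113
BW = 2*arcsin(0.054113) = 6.2 degrees

6.2 degrees


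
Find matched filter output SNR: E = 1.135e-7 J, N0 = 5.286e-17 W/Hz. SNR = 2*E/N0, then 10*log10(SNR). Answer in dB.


SNR_lin = 2 * 1.135e-7 / 5.286e-17 = 4.294e9
SNR_dB = 10*log10(4.294e9) = 96.3 dB

96.3 dB


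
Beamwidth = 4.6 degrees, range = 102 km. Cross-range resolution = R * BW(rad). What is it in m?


BW_rad = 0.080285146
CR = 102000 * 0.080285146 = 8189.1 m

8189.1 m


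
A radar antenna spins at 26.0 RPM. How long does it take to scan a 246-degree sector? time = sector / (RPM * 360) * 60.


t = 246 / (26.0 * 360) * 60 = 1.58 s

1.58 s


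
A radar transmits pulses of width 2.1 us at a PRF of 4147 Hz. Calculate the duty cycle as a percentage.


DC = 2.1e-6 * 4147 * 100 = 0.87%

0.87%


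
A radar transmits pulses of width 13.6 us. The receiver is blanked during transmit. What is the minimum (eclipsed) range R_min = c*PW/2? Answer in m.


R_min = 3e8 * 13.6e-6 / 2 = 2040.0 m

2040.0 m


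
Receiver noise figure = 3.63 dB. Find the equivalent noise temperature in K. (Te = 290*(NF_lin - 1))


NF_lin = 10^(3.63/10) = 2.306747
Te = 290 * (2.306747 - 1) = 379.0 K

379.0 K


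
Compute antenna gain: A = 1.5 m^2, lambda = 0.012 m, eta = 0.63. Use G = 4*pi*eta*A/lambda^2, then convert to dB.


G_linear = 4*pi*0.63*1.5/0.012^2 = 82466.81
G_dB = 10*log10(82466.81) = 49.2 dB

49.2 dB


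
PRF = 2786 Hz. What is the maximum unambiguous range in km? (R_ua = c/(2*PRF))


R_ua = 3e8 / (2 * 2786) = 53840.6 m = 53.8 km

53.8 km


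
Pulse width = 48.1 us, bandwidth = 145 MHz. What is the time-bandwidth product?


TBP = 48.1 * 145 = 6974.5

6974.5


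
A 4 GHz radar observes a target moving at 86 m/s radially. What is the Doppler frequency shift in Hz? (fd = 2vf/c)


fd = 2 * 86 * 4000000000.0 / 3e8 = 2293.3 Hz

2293.3 Hz


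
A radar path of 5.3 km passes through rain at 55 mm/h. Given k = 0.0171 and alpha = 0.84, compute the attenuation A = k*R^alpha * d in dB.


gamma = 0.0171 * 55^0.84 = 0.495337 dB/km
A = 0.495337 * 5.3 = 2.63 dB

2.63 dB


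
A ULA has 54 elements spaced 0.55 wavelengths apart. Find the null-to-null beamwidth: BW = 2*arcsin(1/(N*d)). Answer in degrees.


1/(N*d) = 1/(54*0.55) = 0.03367
BW = 2*arcsin(0.03367) = 3.9 degrees

3.9 degrees


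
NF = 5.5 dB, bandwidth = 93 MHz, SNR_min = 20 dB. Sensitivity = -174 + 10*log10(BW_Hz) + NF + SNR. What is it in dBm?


10*log10(93000000.0) = 79.68
S = -174 + 79.68 + 5.5 + 20 = -68.8 dBm

-68.8 dBm


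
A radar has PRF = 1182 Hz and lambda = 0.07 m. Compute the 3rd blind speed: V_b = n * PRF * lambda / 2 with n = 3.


V_blind = 3 * 1182 * 0.07 / 2 = 124.1 m/s

124.1 m/s


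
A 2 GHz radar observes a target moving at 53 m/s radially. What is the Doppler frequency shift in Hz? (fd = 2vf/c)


fd = 2 * 53 * 2000000000.0 / 3e8 = 706.7 Hz

706.7 Hz


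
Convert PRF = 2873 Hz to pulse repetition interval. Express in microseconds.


PRI = 1/2873 = 0.0003480682 s = 348.1 us

348.1 us


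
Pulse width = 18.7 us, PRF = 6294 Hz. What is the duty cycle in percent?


DC = 18.7e-6 * 6294 * 100 = 11.77%

11.77%


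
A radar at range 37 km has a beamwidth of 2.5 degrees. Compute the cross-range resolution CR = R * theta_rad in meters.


BW_rad = 0.043633231
CR = 37000 * 0.043633231 = 1614.4 m

1614.4 m


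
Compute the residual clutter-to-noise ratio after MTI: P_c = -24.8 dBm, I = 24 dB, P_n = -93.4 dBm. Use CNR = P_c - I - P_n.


CNR = -24.8 - 24 - (-93.4) = 44.6 dB

44.6 dB


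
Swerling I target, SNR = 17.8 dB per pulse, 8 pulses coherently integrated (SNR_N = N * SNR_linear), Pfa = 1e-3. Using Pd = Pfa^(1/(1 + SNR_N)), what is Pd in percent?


SNR_lin = 10^(17.8/10) = 60.25596
SNR_N = 8 * 60.25596 = 482.04768
1/(1 + SNR_N) = 1/483.04768 = 0.0020702
Pd = (1e-3)^0.0020702 = 0.9858
Pd = 98.6%

98.6%


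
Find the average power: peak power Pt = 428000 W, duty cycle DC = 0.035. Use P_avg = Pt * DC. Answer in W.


P_avg = 428000 * 0.035 = 14980.0 W

14980.0 W


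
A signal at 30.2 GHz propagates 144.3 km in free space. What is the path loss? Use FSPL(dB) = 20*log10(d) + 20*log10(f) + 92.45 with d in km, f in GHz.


20*log10(144.3) = 43.19
20*log10(30.2) = 29.6
FSPL = 165.2 dB

165.2 dB


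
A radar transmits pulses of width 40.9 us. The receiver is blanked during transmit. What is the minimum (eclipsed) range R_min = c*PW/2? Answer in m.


R_min = 3e8 * 40.9e-6 / 2 = 6135.0 m

6135.0 m


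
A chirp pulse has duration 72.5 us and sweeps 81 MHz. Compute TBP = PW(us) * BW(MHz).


TBP = 72.5 * 81 = 5872.5

5872.5


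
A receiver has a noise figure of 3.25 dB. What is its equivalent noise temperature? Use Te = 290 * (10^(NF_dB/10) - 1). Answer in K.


NF_lin = 10^(3.25/10) = 2.113489
Te = 290 * (2.113489 - 1) = 322.9 K

322.9 K


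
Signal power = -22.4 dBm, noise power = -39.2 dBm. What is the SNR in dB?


SNR = -22.4 - (-39.2) = 16.8 dB

16.8 dB


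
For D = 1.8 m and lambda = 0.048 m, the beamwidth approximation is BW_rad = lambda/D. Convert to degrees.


BW_rad = 0.048 / 1.8 = 0.026667
BW_deg = 1.53 degrees

1.53 degrees


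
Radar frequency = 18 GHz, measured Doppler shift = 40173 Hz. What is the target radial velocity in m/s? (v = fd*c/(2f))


v = 40173 * 3e8 / (2 * 18000000000.0) = 334.8 m/s

334.8 m/s


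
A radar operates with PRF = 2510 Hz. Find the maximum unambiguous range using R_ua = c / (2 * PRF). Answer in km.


R_ua = 3e8 / (2 * 2510) = 59761.0 m = 59.8 km

59.8 km


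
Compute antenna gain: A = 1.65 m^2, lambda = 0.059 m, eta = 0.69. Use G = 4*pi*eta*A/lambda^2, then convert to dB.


G_linear = 4*pi*0.69*1.65/0.059^2 = 4109.97
G_dB = 10*log10(4109.97) = 36.1 dB

36.1 dB


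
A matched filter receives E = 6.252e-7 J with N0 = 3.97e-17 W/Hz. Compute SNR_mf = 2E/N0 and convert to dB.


SNR_lin = 2 * 6.252e-7 / 3.97e-17 = 3.15e10
SNR_dB = 10*log10(3.15e10) = 105.0 dB

105.0 dB


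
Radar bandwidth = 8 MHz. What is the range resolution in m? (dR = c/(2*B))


dR = 3e8 / (2 * 8000000.0) = 18.75 m

18.75 m


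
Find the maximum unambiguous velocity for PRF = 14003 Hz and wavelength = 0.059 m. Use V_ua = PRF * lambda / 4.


V_ua = 14003 * 0.059 / 4 = 206.5 m/s

206.5 m/s


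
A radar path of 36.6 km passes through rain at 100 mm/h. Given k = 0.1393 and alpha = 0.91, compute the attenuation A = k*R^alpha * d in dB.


gamma = 0.1393 * 100^0.91 = 9.20346 dB/km
A = 9.20346 * 36.6 = 336.85 dB

336.85 dB


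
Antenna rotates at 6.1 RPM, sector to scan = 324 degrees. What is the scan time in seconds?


t = 324 / (6.1 * 360) * 60 = 8.85 s

8.85 s


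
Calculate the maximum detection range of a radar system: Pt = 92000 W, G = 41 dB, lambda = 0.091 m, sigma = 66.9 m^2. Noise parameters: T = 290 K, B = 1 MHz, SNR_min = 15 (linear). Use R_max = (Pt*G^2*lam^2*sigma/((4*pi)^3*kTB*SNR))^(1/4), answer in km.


G_lin = 10^(41/10) = 12589.254118
R^4 = 92000 * 12589.254118^2 * 0.091^2 * 66.9 / ((4*pi)^3 * 1.38e-23 * 290 * 1000000.0 * 15)
R^4 = 6.78108e22 m^4
R_max = (6.78108e22)^(1/4) = 510299.0 m = 510.3 km

510.3 km


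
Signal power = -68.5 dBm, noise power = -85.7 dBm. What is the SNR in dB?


SNR = -68.5 - (-85.7) = 17.2 dB

17.2 dB


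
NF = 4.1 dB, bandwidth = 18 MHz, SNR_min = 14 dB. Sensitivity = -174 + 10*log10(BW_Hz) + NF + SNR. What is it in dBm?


10*log10(18000000.0) = 72.55
S = -174 + 72.55 + 4.1 + 14 = -83.3 dBm

-83.3 dBm


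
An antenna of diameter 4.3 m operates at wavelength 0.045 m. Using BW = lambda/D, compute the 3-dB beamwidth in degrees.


BW_rad = 0.045 / 4.3 = 0.010465
BW_deg = 0.6 degrees

0.6 degrees


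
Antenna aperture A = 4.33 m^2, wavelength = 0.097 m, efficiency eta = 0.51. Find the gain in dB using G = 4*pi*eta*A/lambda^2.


G_linear = 4*pi*0.51*4.33/0.097^2 = 2949.34
G_dB = 10*log10(2949.34) = 34.7 dB

34.7 dB


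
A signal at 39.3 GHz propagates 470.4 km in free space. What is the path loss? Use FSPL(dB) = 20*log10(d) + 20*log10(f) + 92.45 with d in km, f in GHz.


20*log10(470.4) = 53.45
20*log10(39.3) = 31.89
FSPL = 177.8 dB

177.8 dB


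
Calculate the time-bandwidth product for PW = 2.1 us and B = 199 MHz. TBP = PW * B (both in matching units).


TBP = 2.1 * 199 = 417.9

417.9


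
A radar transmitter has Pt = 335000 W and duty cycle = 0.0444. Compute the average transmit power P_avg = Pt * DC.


P_avg = 335000 * 0.0444 = 14874.0 W

14874.0 W


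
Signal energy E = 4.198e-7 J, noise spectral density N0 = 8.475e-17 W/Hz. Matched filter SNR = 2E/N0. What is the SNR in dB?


SNR_lin = 2 * 4.198e-7 / 8.475e-17 = 9.907e9
SNR_dB = 10*log10(9.907e9) = 100.0 dB

100.0 dB


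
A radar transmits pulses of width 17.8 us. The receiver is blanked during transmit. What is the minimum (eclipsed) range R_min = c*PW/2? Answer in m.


R_min = 3e8 * 17.8e-6 / 2 = 2670.0 m

2670.0 m


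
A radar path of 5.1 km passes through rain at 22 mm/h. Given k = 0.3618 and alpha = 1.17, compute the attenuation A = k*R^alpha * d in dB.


gamma = 0.3618 * 22^1.17 = 13.461799 dB/km
A = 13.461799 * 5.1 = 68.66 dB

68.66 dB


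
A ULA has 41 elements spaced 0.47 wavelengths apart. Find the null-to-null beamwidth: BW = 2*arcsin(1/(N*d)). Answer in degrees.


1/(N*d) = 1/(41*0.47) = 0.051894
BW = 2*arcsin(0.051894) = 5.9 degrees

5.9 degrees


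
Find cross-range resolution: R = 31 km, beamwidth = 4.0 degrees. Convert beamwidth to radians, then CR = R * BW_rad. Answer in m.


BW_rad = 0.06981317
CR = 31000 * 0.06981317 = 2164.2 m

2164.2 m


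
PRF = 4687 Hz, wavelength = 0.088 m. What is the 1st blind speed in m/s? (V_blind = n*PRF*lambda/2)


V_blind = 1 * 4687 * 0.088 / 2 = 206.2 m/s

206.2 m/s


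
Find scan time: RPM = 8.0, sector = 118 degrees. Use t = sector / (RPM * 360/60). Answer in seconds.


t = 118 / (8.0 * 360) * 60 = 2.46 s

2.46 s


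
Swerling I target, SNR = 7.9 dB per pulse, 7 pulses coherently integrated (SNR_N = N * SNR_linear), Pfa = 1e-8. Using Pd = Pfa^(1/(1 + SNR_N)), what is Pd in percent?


SNR_lin = 10^(7.9/10) = 6.16595
SNR_N = 7 * 6.16595 = 43.16165
1/(1 + SNR_N) = 1/44.16165 = 0.0226441
Pd = (1e-8)^0.0226441 = 0.65894
Pd = 65.9%

65.9%


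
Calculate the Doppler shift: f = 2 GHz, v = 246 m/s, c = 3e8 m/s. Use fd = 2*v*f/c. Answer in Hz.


fd = 2 * 246 * 2000000000.0 / 3e8 = 3280.0 Hz

3280.0 Hz


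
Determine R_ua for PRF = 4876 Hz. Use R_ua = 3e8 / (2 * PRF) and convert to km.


R_ua = 3e8 / (2 * 4876) = 30762.9 m = 30.8 km

30.8 km


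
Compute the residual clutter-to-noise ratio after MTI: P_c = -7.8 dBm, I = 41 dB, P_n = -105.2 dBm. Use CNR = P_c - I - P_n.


CNR = -7.8 - 41 - (-105.2) = 56.4 dB

56.4 dB


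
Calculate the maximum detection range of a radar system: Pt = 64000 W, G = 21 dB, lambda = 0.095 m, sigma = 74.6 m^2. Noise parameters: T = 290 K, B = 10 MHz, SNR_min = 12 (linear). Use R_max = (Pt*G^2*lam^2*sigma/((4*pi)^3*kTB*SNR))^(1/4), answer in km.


G_lin = 10^(21/10) = 125.892541
R^4 = 64000 * 125.892541^2 * 0.095^2 * 74.6 / ((4*pi)^3 * 1.38e-23 * 290 * 10000000.0 * 12)
R^4 = 7.16602e17 m^4
R_max = (7.16602e17)^(1/4) = 29095.1 m = 29.1 km

29.1 km


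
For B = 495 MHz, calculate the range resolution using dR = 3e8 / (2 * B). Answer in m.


dR = 3e8 / (2 * 495000000.0) = 0.3 m

0.3 m


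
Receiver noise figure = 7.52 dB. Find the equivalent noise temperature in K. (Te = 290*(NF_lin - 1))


NF_lin = 10^(7.52/10) = 5.64937
Te = 290 * (5.64937 - 1) = 1348.3 K

1348.3 K
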